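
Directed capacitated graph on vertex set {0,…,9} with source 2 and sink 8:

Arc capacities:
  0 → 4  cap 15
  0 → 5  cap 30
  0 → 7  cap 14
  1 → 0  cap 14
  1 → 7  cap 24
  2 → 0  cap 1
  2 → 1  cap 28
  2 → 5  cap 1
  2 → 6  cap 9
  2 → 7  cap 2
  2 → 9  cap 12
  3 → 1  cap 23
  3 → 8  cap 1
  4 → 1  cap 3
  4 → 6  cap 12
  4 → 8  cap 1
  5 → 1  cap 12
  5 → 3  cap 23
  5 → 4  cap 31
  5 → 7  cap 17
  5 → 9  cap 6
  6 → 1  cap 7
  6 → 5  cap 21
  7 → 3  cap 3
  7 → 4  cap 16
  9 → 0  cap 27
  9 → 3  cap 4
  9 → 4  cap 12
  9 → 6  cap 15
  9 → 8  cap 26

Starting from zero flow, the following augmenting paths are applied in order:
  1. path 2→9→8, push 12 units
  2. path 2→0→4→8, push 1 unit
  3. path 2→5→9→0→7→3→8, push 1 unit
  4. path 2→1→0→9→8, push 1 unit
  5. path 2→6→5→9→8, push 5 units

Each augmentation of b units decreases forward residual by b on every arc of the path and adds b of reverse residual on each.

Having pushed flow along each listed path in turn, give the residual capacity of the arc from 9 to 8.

after path 1 (2→9→8, push 12): res(9,8)=14
after path 2 (2→0→4→8, push 1): res(9,8)=14
after path 3 (2→5→9→0→7→3→8, push 1): res(9,8)=14
after path 4 (2→1→0→9→8, push 1): res(9,8)=13
after path 5 (2→6→5→9→8, push 5): res(9,8)=8

Residual capacity of (9,8): 8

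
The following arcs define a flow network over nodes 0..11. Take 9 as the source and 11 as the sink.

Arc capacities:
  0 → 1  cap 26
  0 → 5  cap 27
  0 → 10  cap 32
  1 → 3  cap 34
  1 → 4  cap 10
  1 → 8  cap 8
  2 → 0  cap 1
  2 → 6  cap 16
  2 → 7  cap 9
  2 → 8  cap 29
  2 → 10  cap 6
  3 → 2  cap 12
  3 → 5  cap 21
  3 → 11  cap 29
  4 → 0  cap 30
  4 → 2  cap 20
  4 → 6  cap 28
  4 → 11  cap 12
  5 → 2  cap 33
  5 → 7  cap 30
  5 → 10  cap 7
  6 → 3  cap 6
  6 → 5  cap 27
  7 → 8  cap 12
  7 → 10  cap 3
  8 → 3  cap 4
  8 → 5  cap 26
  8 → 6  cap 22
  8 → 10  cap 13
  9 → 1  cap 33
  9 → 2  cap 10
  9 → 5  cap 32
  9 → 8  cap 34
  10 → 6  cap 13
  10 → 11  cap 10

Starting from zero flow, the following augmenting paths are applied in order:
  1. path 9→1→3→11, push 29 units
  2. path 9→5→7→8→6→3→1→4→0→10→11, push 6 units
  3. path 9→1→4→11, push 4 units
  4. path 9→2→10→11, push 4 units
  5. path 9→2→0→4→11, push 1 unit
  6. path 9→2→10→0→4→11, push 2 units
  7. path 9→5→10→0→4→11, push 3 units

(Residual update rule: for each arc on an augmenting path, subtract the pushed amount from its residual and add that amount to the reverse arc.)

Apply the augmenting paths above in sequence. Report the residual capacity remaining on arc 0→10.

after path 1 (9→1→3→11, push 29): res(0,10)=32
after path 2 (9→5→7→8→6→3→1→4→0→10→11, push 6): res(0,10)=26
after path 3 (9→1→4→11, push 4): res(0,10)=26
after path 4 (9→2→10→11, push 4): res(0,10)=26
after path 5 (9→2→0→4→11, push 1): res(0,10)=26
after path 6 (9→2→10→0→4→11, push 2): res(0,10)=28
after path 7 (9→5→10→0→4→11, push 3): res(0,10)=31

Residual capacity of (0,10): 31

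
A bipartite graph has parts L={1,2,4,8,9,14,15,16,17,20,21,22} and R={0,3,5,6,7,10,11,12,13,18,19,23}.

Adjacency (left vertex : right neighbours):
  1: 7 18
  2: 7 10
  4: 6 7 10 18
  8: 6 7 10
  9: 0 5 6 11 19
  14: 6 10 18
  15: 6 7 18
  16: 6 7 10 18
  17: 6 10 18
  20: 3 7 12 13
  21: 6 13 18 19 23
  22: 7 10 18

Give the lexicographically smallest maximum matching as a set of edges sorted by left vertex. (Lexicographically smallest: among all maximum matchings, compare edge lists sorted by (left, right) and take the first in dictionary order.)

Lex-smallest maximum matching: {(1,7), (2,10), (4,6), (9,0), (14,18), (20,3), (21,13)}

|M| = 7 (so the lex-smallest maximum matching has 7 edges)
process left vertices in ascending order; for each, take the smallest-labelled available neighbour that still permits 7 edges overall, or leave it unmatched if none does
lex-smallest matching: {1-7, 2-10, 4-6, 9-0, 14-18, 20-3, 21-13}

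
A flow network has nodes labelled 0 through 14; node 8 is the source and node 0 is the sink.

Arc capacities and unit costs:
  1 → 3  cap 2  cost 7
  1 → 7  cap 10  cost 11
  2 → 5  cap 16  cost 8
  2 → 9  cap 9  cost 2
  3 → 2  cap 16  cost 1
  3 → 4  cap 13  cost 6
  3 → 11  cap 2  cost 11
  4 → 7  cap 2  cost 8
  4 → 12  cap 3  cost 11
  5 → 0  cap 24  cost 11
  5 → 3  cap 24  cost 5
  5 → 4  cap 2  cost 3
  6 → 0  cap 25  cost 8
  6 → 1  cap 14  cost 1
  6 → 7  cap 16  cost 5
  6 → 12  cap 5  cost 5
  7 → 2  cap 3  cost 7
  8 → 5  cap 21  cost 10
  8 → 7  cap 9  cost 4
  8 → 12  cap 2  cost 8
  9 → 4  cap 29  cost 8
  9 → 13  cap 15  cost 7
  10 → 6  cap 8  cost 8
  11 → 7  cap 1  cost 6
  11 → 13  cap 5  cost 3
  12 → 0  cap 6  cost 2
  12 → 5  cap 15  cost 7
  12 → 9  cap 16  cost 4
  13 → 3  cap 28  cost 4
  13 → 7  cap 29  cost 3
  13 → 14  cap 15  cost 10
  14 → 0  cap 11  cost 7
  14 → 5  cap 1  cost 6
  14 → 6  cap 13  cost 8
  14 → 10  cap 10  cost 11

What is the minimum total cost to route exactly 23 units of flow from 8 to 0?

shortest-cost path #1: 8→12→0 push 2 @ unit cost 10 (adds 20)
shortest-cost path #2: 8→5→0 push 21 @ unit cost 21 (adds 441)
total cost = 461

Minimum cost for 23 units: 461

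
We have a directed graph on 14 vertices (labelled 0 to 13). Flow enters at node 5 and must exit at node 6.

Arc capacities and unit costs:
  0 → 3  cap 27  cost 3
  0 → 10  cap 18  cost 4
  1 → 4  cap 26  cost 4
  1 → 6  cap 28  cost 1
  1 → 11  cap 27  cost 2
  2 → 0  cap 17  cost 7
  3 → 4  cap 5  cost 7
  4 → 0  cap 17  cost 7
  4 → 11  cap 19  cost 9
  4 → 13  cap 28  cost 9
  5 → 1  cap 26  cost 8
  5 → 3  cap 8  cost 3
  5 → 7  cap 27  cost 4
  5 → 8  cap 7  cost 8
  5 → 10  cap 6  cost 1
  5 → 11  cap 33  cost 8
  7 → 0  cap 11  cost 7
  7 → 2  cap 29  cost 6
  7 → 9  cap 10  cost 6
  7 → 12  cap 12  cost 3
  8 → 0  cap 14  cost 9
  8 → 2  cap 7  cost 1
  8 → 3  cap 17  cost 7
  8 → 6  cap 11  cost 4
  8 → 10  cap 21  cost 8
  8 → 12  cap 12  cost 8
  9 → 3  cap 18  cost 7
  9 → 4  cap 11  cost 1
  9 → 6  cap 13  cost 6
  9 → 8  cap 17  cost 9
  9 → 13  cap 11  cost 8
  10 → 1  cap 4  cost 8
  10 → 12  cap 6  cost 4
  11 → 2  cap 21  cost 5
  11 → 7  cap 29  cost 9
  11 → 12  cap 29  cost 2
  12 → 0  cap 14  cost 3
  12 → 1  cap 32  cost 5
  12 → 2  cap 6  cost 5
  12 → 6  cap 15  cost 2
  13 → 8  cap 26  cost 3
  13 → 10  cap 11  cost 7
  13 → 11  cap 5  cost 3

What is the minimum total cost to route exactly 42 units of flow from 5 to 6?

shortest-cost path #1: 5→10→12→6 push 6 @ unit cost 7 (adds 42)
shortest-cost path #2: 5→7→12→6 push 9 @ unit cost 9 (adds 81)
shortest-cost path #3: 5→1→6 push 26 @ unit cost 9 (adds 234)
shortest-cost path #4: 5→8→6 push 1 @ unit cost 12 (adds 12)
total cost = 369

Minimum cost for 42 units: 369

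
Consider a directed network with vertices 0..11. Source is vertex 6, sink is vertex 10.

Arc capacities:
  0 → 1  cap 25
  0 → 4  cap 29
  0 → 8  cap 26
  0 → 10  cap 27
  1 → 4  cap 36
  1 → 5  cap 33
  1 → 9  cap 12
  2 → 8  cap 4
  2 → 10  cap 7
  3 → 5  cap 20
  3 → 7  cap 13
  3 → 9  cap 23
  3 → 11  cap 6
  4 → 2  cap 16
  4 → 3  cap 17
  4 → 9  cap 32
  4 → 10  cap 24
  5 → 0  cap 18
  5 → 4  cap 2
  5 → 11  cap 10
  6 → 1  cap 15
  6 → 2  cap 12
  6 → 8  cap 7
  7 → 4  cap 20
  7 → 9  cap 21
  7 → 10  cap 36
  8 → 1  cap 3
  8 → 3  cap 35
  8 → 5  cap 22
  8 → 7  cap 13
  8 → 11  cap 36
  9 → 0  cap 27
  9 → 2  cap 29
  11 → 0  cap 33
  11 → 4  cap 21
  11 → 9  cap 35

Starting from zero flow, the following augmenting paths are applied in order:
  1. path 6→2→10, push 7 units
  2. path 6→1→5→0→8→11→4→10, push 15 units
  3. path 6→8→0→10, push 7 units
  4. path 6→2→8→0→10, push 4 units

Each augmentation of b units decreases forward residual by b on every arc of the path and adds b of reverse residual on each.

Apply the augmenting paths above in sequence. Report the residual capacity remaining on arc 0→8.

after path 1 (6→2→10, push 7): res(0,8)=26
after path 2 (6→1→5→0→8→11→4→10, push 15): res(0,8)=11
after path 3 (6→8→0→10, push 7): res(0,8)=18
after path 4 (6→2→8→0→10, push 4): res(0,8)=22

Residual capacity of (0,8): 22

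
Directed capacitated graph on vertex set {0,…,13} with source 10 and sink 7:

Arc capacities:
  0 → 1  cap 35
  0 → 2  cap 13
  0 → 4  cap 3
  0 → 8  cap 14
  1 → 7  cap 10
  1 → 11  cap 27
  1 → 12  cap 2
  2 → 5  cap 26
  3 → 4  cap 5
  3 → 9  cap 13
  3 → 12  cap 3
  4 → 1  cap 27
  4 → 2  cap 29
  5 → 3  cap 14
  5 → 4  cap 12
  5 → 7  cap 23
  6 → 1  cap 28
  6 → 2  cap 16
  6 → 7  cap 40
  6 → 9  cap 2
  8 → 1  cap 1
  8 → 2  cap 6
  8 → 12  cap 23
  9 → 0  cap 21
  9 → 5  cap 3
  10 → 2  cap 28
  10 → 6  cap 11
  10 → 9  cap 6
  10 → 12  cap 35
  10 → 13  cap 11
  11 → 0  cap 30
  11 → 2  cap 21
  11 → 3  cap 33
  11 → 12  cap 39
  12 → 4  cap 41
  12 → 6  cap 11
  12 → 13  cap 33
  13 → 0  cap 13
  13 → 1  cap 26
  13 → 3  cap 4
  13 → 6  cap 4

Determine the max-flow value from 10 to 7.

augment #1: 10→6→7 bottleneck 11, total now 11
augment #2: 10→2→5→7 bottleneck 23, total now 34
augment #3: 10→12→6→7 bottleneck 11, total now 45
augment #4: 10→13→1→7 bottleneck 10, total now 55
augment #5: 10→13→6→7 bottleneck 1, total now 56
augment #6: 10→12→13→6→7 bottleneck 3, total now 59

Maximum flow value: 59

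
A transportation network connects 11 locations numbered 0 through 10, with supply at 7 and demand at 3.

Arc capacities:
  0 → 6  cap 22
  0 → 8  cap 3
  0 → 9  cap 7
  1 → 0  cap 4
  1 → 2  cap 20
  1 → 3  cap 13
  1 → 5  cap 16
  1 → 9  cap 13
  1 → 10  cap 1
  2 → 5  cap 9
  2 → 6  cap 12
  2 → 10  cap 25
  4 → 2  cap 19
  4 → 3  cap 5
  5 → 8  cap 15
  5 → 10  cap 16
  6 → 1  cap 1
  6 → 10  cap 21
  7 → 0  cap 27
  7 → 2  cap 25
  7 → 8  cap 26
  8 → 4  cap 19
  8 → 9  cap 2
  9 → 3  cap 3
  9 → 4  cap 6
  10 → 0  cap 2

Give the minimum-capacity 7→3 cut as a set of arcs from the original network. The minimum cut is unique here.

augment #1: 7→0→9→3 push 3
augment #2: 7→8→4→3 push 5
augment #3: 7→0→6→1→3 push 1
max flow = 9; residual-reachable set from 7 gives S-side
cut edges (S→T): {(4,3), (6,1), (9,3)} total cap 9

Min-cut arcs: {(4,3), (6,1), (9,3)} (total capacity 9)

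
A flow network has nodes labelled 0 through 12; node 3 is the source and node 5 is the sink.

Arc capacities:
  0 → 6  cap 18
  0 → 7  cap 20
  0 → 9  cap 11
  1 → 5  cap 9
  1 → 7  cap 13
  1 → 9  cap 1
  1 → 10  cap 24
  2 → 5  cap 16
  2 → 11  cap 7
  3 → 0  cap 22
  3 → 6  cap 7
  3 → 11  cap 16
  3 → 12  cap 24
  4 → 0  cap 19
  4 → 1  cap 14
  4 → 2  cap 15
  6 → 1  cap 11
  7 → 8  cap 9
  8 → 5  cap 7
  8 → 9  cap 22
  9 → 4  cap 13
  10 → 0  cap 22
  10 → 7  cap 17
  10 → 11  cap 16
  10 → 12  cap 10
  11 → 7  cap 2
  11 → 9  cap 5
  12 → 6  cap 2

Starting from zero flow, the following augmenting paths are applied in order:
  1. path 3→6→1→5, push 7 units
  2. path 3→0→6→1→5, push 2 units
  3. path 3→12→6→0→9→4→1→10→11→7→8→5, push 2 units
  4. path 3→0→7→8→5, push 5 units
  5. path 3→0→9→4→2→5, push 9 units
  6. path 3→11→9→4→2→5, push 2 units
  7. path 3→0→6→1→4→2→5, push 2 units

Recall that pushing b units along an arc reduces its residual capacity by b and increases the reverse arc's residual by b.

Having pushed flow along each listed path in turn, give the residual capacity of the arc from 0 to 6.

after path 1 (3→6→1→5, push 7): res(0,6)=18
after path 2 (3→0→6→1→5, push 2): res(0,6)=16
after path 3 (3→12→6→0→9→4→1→10→11→7→8→5, push 2): res(0,6)=18
after path 4 (3→0→7→8→5, push 5): res(0,6)=18
after path 5 (3→0→9→4→2→5, push 9): res(0,6)=18
after path 6 (3→11→9→4→2→5, push 2): res(0,6)=18
after path 7 (3→0→6→1→4→2→5, push 2): res(0,6)=16

Residual capacity of (0,6): 16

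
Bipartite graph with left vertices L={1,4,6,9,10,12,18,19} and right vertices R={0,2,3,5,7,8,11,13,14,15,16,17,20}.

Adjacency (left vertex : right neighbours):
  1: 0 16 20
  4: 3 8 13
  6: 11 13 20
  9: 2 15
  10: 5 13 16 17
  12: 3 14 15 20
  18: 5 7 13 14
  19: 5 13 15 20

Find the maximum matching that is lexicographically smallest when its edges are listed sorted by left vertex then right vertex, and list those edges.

|M| = 8 (so the lex-smallest maximum matching has 8 edges)
process left vertices in ascending order; for each, take the smallest-labelled available neighbour that still permits 8 edges overall, or leave it unmatched if none does
lex-smallest matching: {1-0, 4-3, 6-11, 9-2, 10-5, 12-14, 18-7, 19-13}

Lex-smallest maximum matching: {(1,0), (4,3), (6,11), (9,2), (10,5), (12,14), (18,7), (19,13)}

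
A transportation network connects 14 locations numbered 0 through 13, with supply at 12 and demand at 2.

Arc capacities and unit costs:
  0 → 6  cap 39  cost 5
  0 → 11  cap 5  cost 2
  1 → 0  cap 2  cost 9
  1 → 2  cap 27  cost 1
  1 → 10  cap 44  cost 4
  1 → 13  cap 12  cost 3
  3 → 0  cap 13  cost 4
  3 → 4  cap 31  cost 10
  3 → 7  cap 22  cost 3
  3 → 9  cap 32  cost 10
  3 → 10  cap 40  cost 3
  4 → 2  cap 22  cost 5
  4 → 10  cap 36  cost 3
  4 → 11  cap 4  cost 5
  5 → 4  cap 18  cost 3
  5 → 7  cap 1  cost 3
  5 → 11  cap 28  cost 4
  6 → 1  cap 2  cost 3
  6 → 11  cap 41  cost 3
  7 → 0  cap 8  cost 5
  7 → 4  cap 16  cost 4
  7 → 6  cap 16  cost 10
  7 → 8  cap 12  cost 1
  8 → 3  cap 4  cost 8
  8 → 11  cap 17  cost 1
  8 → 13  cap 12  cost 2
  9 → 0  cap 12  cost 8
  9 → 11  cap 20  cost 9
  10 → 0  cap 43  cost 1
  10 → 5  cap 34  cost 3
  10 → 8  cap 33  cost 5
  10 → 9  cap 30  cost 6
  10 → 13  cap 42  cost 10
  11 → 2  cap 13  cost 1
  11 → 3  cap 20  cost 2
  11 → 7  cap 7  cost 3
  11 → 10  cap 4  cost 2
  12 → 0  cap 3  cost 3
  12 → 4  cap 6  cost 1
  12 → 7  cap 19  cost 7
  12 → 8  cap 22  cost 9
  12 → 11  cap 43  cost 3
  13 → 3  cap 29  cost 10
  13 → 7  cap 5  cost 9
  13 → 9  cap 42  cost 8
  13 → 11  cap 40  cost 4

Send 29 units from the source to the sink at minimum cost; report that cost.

Minimum cost for 29 units: 233

shortest-cost path #1: 12→11→2 push 13 @ unit cost 4 (adds 52)
shortest-cost path #2: 12→4→2 push 6 @ unit cost 6 (adds 36)
shortest-cost path #3: 12→0→6→1→2 push 2 @ unit cost 12 (adds 24)
shortest-cost path #4: 12→11→7→4→2 push 7 @ unit cost 15 (adds 105)
shortest-cost path #5: 12→7→4→2 push 1 @ unit cost 16 (adds 16)
total cost = 233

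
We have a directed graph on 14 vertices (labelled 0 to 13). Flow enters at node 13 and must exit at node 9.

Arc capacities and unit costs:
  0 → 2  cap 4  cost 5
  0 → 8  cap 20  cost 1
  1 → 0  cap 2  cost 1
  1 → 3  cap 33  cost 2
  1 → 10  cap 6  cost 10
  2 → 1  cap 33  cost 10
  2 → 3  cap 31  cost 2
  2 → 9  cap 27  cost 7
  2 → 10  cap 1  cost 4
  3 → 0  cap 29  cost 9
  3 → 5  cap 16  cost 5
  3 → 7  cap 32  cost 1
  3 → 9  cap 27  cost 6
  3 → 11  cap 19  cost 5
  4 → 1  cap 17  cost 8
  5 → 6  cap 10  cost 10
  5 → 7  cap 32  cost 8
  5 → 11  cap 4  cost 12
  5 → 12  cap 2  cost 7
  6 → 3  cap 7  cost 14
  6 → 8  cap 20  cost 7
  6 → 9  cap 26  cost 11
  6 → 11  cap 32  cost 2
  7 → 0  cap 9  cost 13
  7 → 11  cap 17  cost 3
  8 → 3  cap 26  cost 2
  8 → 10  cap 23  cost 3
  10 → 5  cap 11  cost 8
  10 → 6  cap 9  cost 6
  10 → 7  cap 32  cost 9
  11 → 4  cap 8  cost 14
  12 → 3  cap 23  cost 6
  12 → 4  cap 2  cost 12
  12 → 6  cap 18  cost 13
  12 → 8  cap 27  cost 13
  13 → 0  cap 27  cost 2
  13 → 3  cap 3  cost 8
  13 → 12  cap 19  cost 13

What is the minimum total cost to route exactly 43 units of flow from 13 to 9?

Minimum cost for 43 units: 862

shortest-cost path #1: 13→0→8→3→9 push 20 @ unit cost 11 (adds 220)
shortest-cost path #2: 13→0→2→9 push 4 @ unit cost 14 (adds 56)
shortest-cost path #3: 13→3→9 push 3 @ unit cost 14 (adds 42)
shortest-cost path #4: 13→12→3→9 push 4 @ unit cost 25 (adds 100)
shortest-cost path #5: 13→12→6→9 push 12 @ unit cost 37 (adds 444)
total cost = 862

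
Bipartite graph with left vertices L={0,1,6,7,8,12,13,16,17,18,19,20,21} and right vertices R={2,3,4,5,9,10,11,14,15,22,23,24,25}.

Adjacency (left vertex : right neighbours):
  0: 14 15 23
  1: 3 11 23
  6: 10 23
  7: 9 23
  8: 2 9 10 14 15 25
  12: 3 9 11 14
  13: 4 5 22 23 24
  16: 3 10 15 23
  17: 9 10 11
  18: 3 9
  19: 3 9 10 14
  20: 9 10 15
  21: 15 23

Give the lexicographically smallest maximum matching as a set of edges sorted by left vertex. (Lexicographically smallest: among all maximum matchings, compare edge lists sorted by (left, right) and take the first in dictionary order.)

|M| = 9 (so the lex-smallest maximum matching has 9 edges)
process left vertices in ascending order; for each, take the smallest-labelled available neighbour that still permits 9 edges overall, or leave it unmatched if none does
lex-smallest matching: {0-14, 1-3, 6-10, 7-9, 8-2, 12-11, 13-4, 16-15, 21-23}

Lex-smallest maximum matching: {(0,14), (1,3), (6,10), (7,9), (8,2), (12,11), (13,4), (16,15), (21,23)}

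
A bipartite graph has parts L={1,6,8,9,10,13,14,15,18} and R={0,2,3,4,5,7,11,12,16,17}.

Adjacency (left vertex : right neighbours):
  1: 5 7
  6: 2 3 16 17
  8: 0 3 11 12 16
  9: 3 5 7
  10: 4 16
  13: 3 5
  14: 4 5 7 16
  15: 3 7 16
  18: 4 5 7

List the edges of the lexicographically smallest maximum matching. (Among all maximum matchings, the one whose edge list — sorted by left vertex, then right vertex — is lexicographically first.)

Lex-smallest maximum matching: {(1,5), (6,2), (8,0), (9,3), (10,4), (14,7), (15,16)}

|M| = 7 (so the lex-smallest maximum matching has 7 edges)
process left vertices in ascending order; for each, take the smallest-labelled available neighbour that still permits 7 edges overall, or leave it unmatched if none does
lex-smallest matching: {1-5, 6-2, 8-0, 9-3, 10-4, 14-7, 15-16}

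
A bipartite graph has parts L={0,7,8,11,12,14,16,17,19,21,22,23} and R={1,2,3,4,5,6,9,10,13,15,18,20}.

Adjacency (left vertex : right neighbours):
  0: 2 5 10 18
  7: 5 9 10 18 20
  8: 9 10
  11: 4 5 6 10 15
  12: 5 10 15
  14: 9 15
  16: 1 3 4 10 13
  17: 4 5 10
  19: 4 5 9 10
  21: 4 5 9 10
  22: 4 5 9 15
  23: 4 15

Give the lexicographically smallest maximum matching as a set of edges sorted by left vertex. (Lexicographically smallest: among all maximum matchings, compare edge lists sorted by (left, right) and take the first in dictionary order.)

Lex-smallest maximum matching: {(0,2), (7,18), (8,9), (11,6), (12,5), (14,15), (16,1), (17,4), (19,10)}

|M| = 9 (so the lex-smallest maximum matching has 9 edges)
process left vertices in ascending order; for each, take the smallest-labelled available neighbour that still permits 9 edges overall, or leave it unmatched if none does
lex-smallest matching: {0-2, 7-18, 8-9, 11-6, 12-5, 14-15, 16-1, 17-4, 19-10}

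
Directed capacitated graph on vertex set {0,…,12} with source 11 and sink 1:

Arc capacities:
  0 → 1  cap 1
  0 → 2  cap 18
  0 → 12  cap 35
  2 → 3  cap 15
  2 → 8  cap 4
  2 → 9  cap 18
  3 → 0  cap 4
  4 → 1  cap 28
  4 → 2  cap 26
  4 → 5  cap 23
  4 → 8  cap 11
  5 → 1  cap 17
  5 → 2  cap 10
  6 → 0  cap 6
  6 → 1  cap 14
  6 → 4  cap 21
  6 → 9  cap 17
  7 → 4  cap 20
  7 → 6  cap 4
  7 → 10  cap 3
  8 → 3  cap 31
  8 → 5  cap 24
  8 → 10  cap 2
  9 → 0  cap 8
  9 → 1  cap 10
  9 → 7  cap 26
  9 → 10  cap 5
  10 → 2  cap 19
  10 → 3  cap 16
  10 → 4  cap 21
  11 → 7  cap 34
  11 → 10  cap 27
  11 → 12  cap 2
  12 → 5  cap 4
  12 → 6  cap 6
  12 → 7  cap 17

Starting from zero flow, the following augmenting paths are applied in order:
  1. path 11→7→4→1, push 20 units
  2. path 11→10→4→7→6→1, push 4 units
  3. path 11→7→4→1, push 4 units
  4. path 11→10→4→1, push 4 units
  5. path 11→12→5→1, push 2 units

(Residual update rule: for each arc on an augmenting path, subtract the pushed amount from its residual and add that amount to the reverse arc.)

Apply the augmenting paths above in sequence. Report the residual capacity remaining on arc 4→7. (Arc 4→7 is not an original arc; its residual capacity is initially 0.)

Residual capacity of (4,7): 20

after path 1 (11→7→4→1, push 20): res(4,7)=20
after path 2 (11→10→4→7→6→1, push 4): res(4,7)=16
after path 3 (11→7→4→1, push 4): res(4,7)=20
after path 4 (11→10→4→1, push 4): res(4,7)=20
after path 5 (11→12→5→1, push 2): res(4,7)=20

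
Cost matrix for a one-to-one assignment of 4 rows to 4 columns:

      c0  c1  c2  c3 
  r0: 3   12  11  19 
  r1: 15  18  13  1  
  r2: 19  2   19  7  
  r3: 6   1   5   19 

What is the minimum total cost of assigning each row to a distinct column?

optimal assignment: row0→col0 (cost 3), row1→col3 (cost 1), row2→col1 (cost 2), row3→col2 (cost 5)
total = 3 + 1 + 2 + 5 = 11

Minimum assignment cost: 11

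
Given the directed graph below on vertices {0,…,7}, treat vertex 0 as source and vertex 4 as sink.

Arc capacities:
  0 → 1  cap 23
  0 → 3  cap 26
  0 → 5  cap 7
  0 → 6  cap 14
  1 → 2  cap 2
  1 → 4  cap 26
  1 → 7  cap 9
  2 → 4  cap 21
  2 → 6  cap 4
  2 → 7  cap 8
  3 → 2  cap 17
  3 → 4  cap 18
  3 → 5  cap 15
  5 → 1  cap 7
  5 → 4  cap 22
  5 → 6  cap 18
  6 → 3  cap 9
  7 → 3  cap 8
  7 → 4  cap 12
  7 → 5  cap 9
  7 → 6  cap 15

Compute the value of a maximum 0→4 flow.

Maximum flow value: 65

augment #1: 0→1→4 bottleneck 23, total now 23
augment #2: 0→3→4 bottleneck 18, total now 41
augment #3: 0→5→4 bottleneck 7, total now 48
augment #4: 0→3→2→4 bottleneck 8, total now 56
augment #5: 0→6→3→2→4 bottleneck 9, total now 65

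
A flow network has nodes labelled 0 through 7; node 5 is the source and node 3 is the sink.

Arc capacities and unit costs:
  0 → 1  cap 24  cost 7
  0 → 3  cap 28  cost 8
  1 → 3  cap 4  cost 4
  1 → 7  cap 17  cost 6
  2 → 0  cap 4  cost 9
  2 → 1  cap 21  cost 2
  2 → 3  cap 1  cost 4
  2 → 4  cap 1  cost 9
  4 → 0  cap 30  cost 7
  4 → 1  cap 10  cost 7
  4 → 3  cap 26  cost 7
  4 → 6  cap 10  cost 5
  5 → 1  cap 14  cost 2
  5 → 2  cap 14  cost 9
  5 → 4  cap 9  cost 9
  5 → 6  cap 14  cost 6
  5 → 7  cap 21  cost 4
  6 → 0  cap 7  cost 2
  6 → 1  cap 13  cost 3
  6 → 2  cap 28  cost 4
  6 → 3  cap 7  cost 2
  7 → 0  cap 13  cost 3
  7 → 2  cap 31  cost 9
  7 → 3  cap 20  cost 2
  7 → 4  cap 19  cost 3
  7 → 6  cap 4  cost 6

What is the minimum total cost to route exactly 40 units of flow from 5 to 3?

shortest-cost path #1: 5→7→3 push 20 @ unit cost 6 (adds 120)
shortest-cost path #2: 5→1→3 push 4 @ unit cost 6 (adds 24)
shortest-cost path #3: 5→6→3 push 7 @ unit cost 8 (adds 56)
shortest-cost path #4: 5→2→3 push 1 @ unit cost 13 (adds 13)
shortest-cost path #5: 5→7→4→3 push 1 @ unit cost 14 (adds 14)
shortest-cost path #6: 5→6→0→3 push 7 @ unit cost 16 (adds 112)
total cost = 339

Minimum cost for 40 units: 339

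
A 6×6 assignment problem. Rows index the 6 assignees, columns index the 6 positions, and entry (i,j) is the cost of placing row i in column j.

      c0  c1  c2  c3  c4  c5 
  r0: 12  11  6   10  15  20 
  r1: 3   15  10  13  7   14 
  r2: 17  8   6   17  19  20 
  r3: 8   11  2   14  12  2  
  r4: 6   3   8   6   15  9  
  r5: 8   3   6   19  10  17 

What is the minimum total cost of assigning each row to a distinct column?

one of 2 optimal assignments: row0→col3 (cost 10), row1→col0 (cost 3), row2→col2 (cost 6), row3→col5 (cost 2), row4→col1 (cost 3), row5→col4 (cost 10)
total = 10 + 3 + 6 + 2 + 3 + 10 = 34

Minimum assignment cost: 34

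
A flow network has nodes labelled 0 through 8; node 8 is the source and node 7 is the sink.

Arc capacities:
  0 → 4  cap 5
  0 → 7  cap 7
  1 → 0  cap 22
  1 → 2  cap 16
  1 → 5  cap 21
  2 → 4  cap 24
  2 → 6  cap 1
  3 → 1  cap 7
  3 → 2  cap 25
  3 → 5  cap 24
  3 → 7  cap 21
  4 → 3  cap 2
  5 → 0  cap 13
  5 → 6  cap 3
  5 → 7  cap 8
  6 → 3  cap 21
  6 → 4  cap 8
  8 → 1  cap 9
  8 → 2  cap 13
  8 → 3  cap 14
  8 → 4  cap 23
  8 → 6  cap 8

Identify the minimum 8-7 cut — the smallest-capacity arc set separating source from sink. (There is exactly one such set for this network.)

augment #1: 8→3→7 push 14
augment #2: 8→1→0→7 push 7
augment #3: 8→1→5→7 push 2
augment #4: 8→4→3→7 push 2
augment #5: 8→6→3→7 push 5
augment #6: 8→6→3→5→7 push 3
augment #7: 8→2→6→3→5→7 push 1
max flow = 34; residual-reachable set from 8 gives S-side
cut edges (S→T): {(2,6), (4,3), (8,1), (8,3), (8,6)} total cap 34

Min-cut arcs: {(2,6), (4,3), (8,1), (8,3), (8,6)} (total capacity 34)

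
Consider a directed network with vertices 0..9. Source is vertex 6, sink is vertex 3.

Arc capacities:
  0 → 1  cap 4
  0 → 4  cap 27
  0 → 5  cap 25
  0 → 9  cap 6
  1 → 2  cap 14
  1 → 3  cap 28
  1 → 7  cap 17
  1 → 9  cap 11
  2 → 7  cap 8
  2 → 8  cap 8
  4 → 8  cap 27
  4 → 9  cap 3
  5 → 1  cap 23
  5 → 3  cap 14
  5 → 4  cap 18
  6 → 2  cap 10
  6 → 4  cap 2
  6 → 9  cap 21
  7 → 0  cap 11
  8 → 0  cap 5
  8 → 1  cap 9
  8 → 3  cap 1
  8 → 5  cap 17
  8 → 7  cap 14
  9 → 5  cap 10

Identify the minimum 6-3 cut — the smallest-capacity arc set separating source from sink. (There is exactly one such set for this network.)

augment #1: 6→2→8→3 push 1
augment #2: 6→9→5→3 push 10
augment #3: 6→2→8→1→3 push 7
augment #4: 6→4→8→1→3 push 2
augment #5: 6→2→7→0→1→3 push 2
max flow = 22; residual-reachable set from 6 gives S-side
cut edges (S→T): {(6,2), (6,4), (9,5)} total cap 22

Min-cut arcs: {(6,2), (6,4), (9,5)} (total capacity 22)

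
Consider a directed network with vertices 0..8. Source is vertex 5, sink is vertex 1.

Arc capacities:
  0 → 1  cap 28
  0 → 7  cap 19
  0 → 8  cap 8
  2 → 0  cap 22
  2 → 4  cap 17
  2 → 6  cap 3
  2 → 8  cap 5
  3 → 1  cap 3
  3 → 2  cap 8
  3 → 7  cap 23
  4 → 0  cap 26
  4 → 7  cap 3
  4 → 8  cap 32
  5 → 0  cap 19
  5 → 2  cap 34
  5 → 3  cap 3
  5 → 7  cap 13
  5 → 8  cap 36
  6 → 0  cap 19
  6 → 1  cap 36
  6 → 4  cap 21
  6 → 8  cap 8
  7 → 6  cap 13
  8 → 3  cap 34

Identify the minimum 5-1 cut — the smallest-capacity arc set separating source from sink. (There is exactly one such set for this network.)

Min-cut arcs: {(0,1), (2,6), (3,1), (7,6)} (total capacity 47)

augment #1: 5→0→1 push 19
augment #2: 5→3→1 push 3
augment #3: 5→2→0→1 push 9
augment #4: 5→2→6→1 push 3
augment #5: 5→7→6→1 push 13
max flow = 47; residual-reachable set from 5 gives S-side
cut edges (S→T): {(0,1), (2,6), (3,1), (7,6)} total cap 47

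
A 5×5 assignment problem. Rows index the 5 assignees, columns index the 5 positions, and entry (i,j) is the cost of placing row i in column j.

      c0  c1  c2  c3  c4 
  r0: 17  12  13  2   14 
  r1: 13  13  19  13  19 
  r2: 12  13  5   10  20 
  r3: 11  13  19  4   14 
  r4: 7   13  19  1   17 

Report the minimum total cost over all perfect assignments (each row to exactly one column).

optimal assignment: row0→col3 (cost 2), row1→col1 (cost 13), row2→col2 (cost 5), row3→col4 (cost 14), row4→col0 (cost 7)
total = 2 + 13 + 5 + 14 + 7 = 41

Minimum assignment cost: 41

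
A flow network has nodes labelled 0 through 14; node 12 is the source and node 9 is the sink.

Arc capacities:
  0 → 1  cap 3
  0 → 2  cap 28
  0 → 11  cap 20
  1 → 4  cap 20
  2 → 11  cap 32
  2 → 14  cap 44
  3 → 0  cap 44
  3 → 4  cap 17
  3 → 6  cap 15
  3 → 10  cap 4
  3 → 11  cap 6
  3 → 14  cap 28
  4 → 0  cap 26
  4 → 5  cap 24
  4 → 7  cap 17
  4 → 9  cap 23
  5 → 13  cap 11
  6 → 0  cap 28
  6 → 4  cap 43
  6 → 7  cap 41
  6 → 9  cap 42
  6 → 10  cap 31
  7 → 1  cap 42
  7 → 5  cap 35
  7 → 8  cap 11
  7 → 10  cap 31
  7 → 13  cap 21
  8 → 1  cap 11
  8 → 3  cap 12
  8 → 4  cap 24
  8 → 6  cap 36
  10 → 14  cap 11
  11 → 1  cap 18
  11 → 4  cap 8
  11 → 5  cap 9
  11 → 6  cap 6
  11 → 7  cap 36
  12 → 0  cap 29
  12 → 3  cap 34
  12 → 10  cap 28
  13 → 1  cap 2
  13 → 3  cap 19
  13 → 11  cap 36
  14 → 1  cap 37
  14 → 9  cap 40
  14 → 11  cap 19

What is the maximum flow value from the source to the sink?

Maximum flow value: 74

augment #1: 12→3→4→9 bottleneck 17, total now 17
augment #2: 12→3→6→9 bottleneck 15, total now 32
augment #3: 12→3→14→9 bottleneck 2, total now 34
augment #4: 12→10→14→9 bottleneck 11, total now 45
augment #5: 12→0→1→4→9 bottleneck 3, total now 48
augment #6: 12→0→2→14→9 bottleneck 26, total now 74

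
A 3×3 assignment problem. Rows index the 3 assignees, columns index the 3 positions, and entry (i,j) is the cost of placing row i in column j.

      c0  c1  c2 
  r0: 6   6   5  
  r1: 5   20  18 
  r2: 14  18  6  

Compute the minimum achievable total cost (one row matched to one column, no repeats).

optimal assignment: row0→col1 (cost 6), row1→col0 (cost 5), row2→col2 (cost 6)
total = 6 + 5 + 6 = 17

Minimum assignment cost: 17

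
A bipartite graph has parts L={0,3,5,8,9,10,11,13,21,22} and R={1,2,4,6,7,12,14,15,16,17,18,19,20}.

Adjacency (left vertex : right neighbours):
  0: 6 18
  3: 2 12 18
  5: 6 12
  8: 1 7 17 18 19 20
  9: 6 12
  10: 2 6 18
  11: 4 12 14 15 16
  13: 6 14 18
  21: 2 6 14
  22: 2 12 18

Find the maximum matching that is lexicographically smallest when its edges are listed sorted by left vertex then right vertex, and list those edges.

|M| = 7 (so the lex-smallest maximum matching has 7 edges)
process left vertices in ascending order; for each, take the smallest-labelled available neighbour that still permits 7 edges overall, or leave it unmatched if none does
lex-smallest matching: {0-6, 3-2, 5-12, 8-1, 10-18, 11-4, 13-14}

Lex-smallest maximum matching: {(0,6), (3,2), (5,12), (8,1), (10,18), (11,4), (13,14)}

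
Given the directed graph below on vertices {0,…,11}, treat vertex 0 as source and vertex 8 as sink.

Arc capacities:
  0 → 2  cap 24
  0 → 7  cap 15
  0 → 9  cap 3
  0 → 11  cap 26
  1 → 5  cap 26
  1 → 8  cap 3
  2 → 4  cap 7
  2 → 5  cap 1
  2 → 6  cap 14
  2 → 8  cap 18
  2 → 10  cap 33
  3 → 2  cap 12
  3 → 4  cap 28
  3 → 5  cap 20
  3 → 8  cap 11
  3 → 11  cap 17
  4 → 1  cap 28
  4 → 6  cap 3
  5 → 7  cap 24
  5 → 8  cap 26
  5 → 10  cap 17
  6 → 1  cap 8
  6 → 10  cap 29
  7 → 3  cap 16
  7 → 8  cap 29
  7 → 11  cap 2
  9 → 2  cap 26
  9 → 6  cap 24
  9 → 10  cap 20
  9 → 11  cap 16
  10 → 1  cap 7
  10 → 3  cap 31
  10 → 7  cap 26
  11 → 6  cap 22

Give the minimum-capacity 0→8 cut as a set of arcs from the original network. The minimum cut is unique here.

Min-cut arcs: {(0,2), (0,7), (0,9), (11,6)} (total capacity 64)

augment #1: 0→2→8 push 18
augment #2: 0→7→8 push 15
augment #3: 0→2→5→8 push 1
augment #4: 0→2→4→1→8 push 3
augment #5: 0→2→10→3→8 push 2
augment #6: 0→9→10→3→8 push 3
augment #7: 0→11→6→1→5→8 push 8
augment #8: 0→11→6→10→3→8 push 6
augment #9: 0→11→6→10→7→8 push 8
max flow = 64; residual-reachable set from 0 gives S-side
cut edges (S→T): {(0,2), (0,7), (0,9), (11,6)} total cap 64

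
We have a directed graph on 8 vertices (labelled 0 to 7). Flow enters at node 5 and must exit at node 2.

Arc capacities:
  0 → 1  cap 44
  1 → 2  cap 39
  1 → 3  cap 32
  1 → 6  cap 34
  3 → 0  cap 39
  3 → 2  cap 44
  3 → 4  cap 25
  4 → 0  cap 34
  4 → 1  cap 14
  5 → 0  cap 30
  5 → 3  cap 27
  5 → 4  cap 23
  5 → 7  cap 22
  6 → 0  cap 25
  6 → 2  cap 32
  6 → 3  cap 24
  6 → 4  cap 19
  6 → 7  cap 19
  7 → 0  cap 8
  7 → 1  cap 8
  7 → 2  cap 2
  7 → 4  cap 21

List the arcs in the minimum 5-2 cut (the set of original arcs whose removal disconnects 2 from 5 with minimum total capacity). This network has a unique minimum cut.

augment #1: 5→3→2 push 27
augment #2: 5→7→2 push 2
augment #3: 5→0→1→2 push 30
augment #4: 5→4→1→2 push 9
augment #5: 5→4→1→3→2 push 5
augment #6: 5→7→1→3→2 push 8
augment #7: 5→4→0→1→3→2 push 4
augment #8: 5→4→0→1→6→2 push 5
augment #9: 5→7→0→1→6→2 push 5
max flow = 95; residual-reachable set from 5 gives S-side
cut edges (S→T): {(0,1), (4,1), (5,3), (7,1), (7,2)} total cap 95

Min-cut arcs: {(0,1), (4,1), (5,3), (7,1), (7,2)} (total capacity 95)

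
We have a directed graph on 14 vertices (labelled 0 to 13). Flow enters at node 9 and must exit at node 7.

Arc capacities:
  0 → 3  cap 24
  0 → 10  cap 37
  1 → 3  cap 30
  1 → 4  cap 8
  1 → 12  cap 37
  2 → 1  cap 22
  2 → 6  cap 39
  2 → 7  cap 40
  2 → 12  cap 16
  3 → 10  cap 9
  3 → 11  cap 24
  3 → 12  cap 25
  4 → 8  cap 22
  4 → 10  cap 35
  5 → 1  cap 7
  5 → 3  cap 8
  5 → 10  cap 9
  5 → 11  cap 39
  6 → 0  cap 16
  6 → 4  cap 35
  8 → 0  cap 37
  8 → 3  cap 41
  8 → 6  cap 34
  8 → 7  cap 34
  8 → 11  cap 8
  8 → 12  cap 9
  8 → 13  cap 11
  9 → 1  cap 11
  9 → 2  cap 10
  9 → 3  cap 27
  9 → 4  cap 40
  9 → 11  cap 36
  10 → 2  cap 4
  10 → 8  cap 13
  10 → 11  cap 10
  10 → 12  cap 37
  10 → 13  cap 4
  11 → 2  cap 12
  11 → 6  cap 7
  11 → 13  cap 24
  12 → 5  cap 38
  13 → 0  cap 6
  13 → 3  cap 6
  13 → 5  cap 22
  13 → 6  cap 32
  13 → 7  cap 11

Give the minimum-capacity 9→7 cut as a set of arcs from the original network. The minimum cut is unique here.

augment #1: 9→2→7 push 10
augment #2: 9→4→8→7 push 22
augment #3: 9→11→2→7 push 12
augment #4: 9→11→13→7 push 11
augment #5: 9→3→10→2→7 push 4
augment #6: 9→3→10→8→7 push 5
augment #7: 9→4→10→8→7 push 7
max flow = 71; residual-reachable set from 9 gives S-side
cut edges (S→T): {(8,7), (9,2), (10,2), (11,2), (13,7)} total cap 71

Min-cut arcs: {(8,7), (9,2), (10,2), (11,2), (13,7)} (total capacity 71)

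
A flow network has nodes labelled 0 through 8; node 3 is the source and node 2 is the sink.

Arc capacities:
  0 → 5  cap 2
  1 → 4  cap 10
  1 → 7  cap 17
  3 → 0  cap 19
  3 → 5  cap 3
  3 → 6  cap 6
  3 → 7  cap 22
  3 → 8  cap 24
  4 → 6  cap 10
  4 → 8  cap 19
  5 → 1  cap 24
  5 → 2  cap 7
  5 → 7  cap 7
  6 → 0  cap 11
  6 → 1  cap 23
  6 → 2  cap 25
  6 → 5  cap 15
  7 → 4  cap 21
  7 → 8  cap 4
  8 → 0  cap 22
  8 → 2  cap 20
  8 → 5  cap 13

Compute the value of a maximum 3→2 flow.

augment #1: 3→5→2 bottleneck 3, total now 3
augment #2: 3→6→2 bottleneck 6, total now 9
augment #3: 3→8→2 bottleneck 20, total now 29
augment #4: 3→0→5→2 bottleneck 2, total now 31
augment #5: 3→8→5→2 bottleneck 2, total now 33
augment #6: 3→7→4→6→2 bottleneck 10, total now 43

Maximum flow value: 43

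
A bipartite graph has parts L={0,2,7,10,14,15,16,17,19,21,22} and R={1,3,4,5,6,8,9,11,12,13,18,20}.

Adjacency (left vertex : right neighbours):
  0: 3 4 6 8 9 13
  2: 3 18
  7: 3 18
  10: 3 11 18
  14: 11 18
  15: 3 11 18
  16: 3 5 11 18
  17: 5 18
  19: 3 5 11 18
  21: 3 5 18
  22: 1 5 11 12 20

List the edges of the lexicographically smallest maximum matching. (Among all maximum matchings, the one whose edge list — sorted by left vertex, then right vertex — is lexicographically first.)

|M| = 6 (so the lex-smallest maximum matching has 6 edges)
process left vertices in ascending order; for each, take the smallest-labelled available neighbour that still permits 6 edges overall, or leave it unmatched if none does
lex-smallest matching: {0-4, 2-3, 7-18, 10-11, 16-5, 22-1}

Lex-smallest maximum matching: {(0,4), (2,3), (7,18), (10,11), (16,5), (22,1)}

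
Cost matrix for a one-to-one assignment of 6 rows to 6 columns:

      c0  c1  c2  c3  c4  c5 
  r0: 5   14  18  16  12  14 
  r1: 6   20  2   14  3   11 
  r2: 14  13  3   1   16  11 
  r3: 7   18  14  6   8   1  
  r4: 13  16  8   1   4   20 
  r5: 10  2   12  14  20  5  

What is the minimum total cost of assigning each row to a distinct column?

one of 2 optimal assignments: row0→col0 (cost 5), row1→col2 (cost 2), row2→col3 (cost 1), row3→col5 (cost 1), row4→col4 (cost 4), row5→col1 (cost 2)
total = 5 + 2 + 1 + 1 + 4 + 2 = 15

Minimum assignment cost: 15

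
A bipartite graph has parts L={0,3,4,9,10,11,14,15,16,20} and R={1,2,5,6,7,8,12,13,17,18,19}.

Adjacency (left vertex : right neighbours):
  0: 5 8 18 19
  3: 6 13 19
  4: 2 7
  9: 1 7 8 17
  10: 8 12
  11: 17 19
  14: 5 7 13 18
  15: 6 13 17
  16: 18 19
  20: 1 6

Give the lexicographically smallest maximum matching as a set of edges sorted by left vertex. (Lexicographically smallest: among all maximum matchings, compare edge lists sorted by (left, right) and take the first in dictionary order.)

|M| = 10 (so the lex-smallest maximum matching has 10 edges)
process left vertices in ascending order; for each, take the smallest-labelled available neighbour that still permits 10 edges overall, or leave it unmatched if none does
lex-smallest matching: {0-5, 3-6, 4-2, 9-7, 10-8, 11-17, 14-18, 15-13, 16-19, 20-1}

Lex-smallest maximum matching: {(0,5), (3,6), (4,2), (9,7), (10,8), (11,17), (14,18), (15,13), (16,19), (20,1)}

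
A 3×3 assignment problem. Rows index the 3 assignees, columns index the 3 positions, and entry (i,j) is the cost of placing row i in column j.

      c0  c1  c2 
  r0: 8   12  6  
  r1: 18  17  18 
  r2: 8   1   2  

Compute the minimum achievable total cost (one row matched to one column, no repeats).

Minimum assignment cost: 25

optimal assignment: row0→col2 (cost 6), row1→col0 (cost 18), row2→col1 (cost 1)
total = 6 + 18 + 1 = 25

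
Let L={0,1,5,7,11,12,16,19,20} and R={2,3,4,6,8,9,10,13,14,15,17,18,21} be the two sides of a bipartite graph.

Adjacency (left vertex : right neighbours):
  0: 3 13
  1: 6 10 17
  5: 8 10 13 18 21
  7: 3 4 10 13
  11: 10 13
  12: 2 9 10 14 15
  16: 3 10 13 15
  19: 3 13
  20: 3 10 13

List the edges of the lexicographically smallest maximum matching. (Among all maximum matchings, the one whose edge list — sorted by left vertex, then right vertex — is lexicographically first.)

|M| = 8 (so the lex-smallest maximum matching has 8 edges)
process left vertices in ascending order; for each, take the smallest-labelled available neighbour that still permits 8 edges overall, or leave it unmatched if none does
lex-smallest matching: {0-3, 1-6, 5-8, 7-4, 11-10, 12-2, 16-15, 19-13}

Lex-smallest maximum matching: {(0,3), (1,6), (5,8), (7,4), (11,10), (12,2), (16,15), (19,13)}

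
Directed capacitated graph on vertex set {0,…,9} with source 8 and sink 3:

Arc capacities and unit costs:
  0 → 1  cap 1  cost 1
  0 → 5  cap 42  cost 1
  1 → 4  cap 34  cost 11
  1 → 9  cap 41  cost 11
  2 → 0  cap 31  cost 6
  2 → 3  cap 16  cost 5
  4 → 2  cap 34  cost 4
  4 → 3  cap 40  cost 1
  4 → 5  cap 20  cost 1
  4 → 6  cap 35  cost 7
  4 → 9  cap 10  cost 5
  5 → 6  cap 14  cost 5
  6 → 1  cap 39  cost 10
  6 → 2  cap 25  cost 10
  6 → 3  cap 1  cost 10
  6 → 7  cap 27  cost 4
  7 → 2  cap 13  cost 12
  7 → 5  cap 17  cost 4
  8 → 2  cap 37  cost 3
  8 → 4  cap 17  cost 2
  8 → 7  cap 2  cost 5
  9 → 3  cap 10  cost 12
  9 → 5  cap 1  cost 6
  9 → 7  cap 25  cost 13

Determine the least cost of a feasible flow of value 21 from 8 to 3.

shortest-cost path #1: 8→4→3 push 17 @ unit cost 3 (adds 51)
shortest-cost path #2: 8→2→3 push 4 @ unit cost 8 (adds 32)
total cost = 83

Minimum cost for 21 units: 83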